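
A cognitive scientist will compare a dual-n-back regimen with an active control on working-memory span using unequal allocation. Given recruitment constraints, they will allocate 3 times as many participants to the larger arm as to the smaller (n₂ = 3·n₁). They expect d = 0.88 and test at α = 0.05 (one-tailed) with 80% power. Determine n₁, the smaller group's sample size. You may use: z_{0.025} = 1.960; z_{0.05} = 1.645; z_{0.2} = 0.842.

With allocation ratio k = n₂/n₁ = 3, Var(x̄₁−x̄₂) = σ²(1/n₁ + 1/(k·n₁)) = σ²·(k+1)/(k·n₁).
So n₁ = (1 + 1/k)·((z_{α} + z_β)/d)² = 1.333 × (2.487/0.88)².
n₁ = 1.333 × 7.99 = 10.6.
Round up: n₁ = 11, giving n₂ = 3 × 11 = 33.

n₁ = 11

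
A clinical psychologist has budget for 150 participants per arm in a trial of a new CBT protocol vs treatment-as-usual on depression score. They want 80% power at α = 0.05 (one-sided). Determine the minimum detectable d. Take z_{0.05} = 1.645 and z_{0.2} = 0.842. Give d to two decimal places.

d_min ≈ 0.29

For two independent groups of n = 150 each: d_min = (z_{α} + z_β)·√(2/n).
z-sum = 1.645 + 0.842 = 2.487.
d_min = 2.487 × √(2/150) = 2.487 × 0.1155 = 0.287.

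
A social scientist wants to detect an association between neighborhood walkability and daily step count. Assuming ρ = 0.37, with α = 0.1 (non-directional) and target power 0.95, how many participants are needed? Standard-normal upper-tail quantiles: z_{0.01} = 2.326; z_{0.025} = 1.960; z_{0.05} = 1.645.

Fisher's z: C = ½·ln((1+r)/(1−r)) = ½·ln(2.1746) = 0.3884.
n = ((z_{α/2} + z_β)/C)² + 3.
(1.645 + 1.645) / 0.3884 = 3.290 / 0.3884 = 8.471.
n = 8.471² + 3 = 71.75 + 3 = 74.8.
Round up.

n = 75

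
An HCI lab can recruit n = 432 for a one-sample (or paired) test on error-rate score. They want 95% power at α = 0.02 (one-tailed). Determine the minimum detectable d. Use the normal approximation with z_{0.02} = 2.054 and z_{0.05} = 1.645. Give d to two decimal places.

For a single sample (or paired design) of n = 432: d_min = (z_{α} + z_β)/√n.
z-sum = 2.054 + 1.645 = 3.699.
d_min = 3.699 / √432 = 3.699 / 20.785 = 0.178.

d_min ≈ 0.18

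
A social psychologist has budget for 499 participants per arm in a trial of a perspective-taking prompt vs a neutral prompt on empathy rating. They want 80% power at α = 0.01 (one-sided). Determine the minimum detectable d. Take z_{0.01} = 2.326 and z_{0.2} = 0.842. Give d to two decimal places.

For two independent groups of n = 499 each: d_min = (z_{α} + z_β)·√(2/n).
z-sum = 2.326 + 0.842 = 3.168.
d_min = 3.168 × √(2/499) = 3.168 × 0.0633 = 0.201.

d_min ≈ 0.20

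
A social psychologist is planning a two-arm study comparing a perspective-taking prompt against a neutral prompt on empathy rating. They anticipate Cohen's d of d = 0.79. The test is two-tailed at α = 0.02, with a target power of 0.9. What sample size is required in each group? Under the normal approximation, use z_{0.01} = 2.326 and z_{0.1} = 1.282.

n = 42 per group

For two independent groups with equal n: n = 2·((z_{α/2} + z_β) / d)².
z_{α/2} + z_β = 2.326 + 1.282 = 3.608.
n = 2 × (3.608 / 0.79)² = 2 × 4.567² = 2 × 20.86 = 41.7.
Round up to the next whole participant.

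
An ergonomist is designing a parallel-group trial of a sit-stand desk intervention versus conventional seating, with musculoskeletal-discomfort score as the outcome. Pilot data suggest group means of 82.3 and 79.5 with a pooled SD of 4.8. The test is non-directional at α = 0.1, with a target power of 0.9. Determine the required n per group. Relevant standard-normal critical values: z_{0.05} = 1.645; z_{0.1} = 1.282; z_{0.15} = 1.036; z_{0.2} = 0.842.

n = 51 per group

Cohen's d = |M₁ − M₂| / SD_pooled = |82.3 − 79.5| / 4.8 = 2.8 / 4.8 = 0.583.
For two independent groups with equal n: n = 2·((z_{α/2} + z_β) / d)².
z_{α/2} + z_β = 1.645 + 1.282 = 2.927.
n = 2 × (2.927 / 0.583)² = 2 × 5.021² = 2 × 25.21 = 50.4.
Round up to the next whole participant.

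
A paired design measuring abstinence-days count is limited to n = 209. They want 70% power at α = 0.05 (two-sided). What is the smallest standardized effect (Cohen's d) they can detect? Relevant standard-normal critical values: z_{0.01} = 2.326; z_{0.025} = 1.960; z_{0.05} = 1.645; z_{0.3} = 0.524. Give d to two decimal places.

d_min ≈ 0.17

For a single sample (or paired design) of n = 209: d_min = (z_{α/2} + z_β)/√n.
z-sum = 1.960 + 0.524 = 2.484.
d_min = 2.484 / √209 = 2.484 / 14.457 = 0.172.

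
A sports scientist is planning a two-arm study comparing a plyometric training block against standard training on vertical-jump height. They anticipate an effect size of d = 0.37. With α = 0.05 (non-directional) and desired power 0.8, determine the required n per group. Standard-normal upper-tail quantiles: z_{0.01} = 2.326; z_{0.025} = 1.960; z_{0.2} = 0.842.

For two independent groups with equal n: n = 2·((z_{α/2} + z_β) / d)².
z_{α/2} + z_β = 1.960 + 0.842 = 2.802.
n = 2 × (2.802 / 0.37)² = 2 × 7.573² = 2 × 57.35 = 114.7.
Round up to the next whole participant.

n = 115 per group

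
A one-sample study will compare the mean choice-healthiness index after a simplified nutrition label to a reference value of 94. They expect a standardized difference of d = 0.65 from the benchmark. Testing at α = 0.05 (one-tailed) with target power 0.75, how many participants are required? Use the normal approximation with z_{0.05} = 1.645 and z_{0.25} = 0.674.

For a one-sample test: n = ((z_{α} + z_β) / d)².
z_{α} + z_β = 1.645 + 0.674 = 2.319.
n = (2.319 / 0.65)² = 3.568² = 12.73.
Round up.

n = 13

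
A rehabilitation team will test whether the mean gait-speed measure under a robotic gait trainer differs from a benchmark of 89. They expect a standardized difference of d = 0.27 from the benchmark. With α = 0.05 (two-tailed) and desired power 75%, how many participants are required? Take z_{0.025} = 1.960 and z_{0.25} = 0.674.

n = 96

For a one-sample test: n = ((z_{α/2} + z_β) / d)².
z_{α/2} + z_β = 1.960 + 0.674 = 2.634.
n = (2.634 / 0.27)² = 9.756² = 95.17.
Round up.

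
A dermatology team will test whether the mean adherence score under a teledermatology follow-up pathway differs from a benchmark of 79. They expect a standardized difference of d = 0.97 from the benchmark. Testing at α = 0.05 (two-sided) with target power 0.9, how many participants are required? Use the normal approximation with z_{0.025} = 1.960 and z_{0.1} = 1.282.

For a one-sample test: n = ((z_{α/2} + z_β) / d)².
z_{α/2} + z_β = 1.960 + 1.282 = 3.242.
n = (3.242 / 0.97)² = 3.342² = 11.17.
Round up.

n = 12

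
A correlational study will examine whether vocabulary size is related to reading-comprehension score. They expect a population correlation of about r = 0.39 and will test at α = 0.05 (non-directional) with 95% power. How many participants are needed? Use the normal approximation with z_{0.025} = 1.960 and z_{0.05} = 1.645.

Fisher's z: C = ½·ln((1+r)/(1−r)) = ½·ln(2.2787) = 0.4118.
n = ((z_{α/2} + z_β)/C)² + 3.
(1.960 + 1.645) / 0.4118 = 3.605 / 0.4118 = 8.754.
n = 8.754² + 3 = 76.64 + 3 = 79.6.
Round up.

n = 80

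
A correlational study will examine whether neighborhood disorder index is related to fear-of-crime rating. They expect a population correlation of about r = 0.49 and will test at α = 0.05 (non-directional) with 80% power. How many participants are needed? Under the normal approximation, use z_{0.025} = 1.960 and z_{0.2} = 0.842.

n = 31

Fisher's z: C = ½·ln((1+r)/(1−r)) = ½·ln(2.9216) = 0.5361.
n = ((z_{α/2} + z_β)/C)² + 3.
(1.960 + 0.842) / 0.5361 = 2.802 / 0.5361 = 5.227.
n = 5.227² + 3 = 27.32 + 3 = 30.3.
Round up.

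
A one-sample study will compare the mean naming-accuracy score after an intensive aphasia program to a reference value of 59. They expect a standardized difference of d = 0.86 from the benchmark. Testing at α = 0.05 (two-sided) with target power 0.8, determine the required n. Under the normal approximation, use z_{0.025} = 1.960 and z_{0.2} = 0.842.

For a one-sample test: n = ((z_{α/2} + z_β) / d)².
z_{α/2} + z_β = 1.960 + 0.842 = 2.802.
n = (2.802 / 0.86)² = 3.258² = 10.62.
Round up.

n = 11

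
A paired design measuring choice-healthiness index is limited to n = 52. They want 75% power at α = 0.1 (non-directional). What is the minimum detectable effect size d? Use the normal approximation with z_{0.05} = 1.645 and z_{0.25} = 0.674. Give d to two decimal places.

d_min ≈ 0.32

For a single sample (or paired design) of n = 52: d_min = (z_{α/2} + z_β)/√n.
z-sum = 1.645 + 0.674 = 2.319.
d_min = 2.319 / √52 = 2.319 / 7.211 = 0.322.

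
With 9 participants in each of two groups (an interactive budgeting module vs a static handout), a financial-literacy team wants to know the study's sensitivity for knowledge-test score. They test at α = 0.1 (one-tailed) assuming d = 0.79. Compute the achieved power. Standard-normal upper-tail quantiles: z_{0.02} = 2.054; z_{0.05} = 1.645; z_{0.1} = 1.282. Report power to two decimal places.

For two equal groups, power = Φ(d·√(n/2) − z_{α}).
d·√(n/2) = 0.79 × √(9/2) = 0.79 × 2.121 = 1.676.
z_β = 1.676 − 1.282 = 0.394.
Power = Φ(0.394) = 0.653.

power ≈ 0.65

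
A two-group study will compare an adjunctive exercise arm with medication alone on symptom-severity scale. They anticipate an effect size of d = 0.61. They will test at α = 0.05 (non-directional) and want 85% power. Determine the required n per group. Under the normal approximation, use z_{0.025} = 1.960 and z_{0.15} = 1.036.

n = 49 per group

For two independent groups with equal n: n = 2·((z_{α/2} + z_β) / d)².
z_{α/2} + z_β = 1.960 + 1.036 = 2.996.
n = 2 × (2.996 / 0.61)² = 2 × 4.911² = 2 × 24.12 = 48.2.
Round up to the next whole participant.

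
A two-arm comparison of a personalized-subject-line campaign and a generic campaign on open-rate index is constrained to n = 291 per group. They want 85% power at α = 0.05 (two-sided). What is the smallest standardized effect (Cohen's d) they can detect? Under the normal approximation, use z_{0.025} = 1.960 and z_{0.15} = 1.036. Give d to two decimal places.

d_min ≈ 0.25

For two independent groups of n = 291 each: d_min = (z_{α/2} + z_β)·√(2/n).
z-sum = 1.960 + 1.036 = 2.996.
d_min = 2.996 × √(2/291) = 2.996 × 0.0829 = 0.248.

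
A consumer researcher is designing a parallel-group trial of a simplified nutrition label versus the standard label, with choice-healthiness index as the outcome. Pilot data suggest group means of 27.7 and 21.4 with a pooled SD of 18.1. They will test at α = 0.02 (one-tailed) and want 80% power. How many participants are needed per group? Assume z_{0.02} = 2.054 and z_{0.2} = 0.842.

Cohen's d = |M₁ − M₂| / SD_pooled = |27.7 − 21.4| / 18.1 = 6.3 / 18.1 = 0.348.
For two independent groups with equal n: n = 2·((z_{α} + z_β) / d)².
z_{α} + z_β = 2.054 + 0.842 = 2.896.
n = 2 × (2.896 / 0.348)² = 2 × 8.322² = 2 × 69.25 = 138.5.
Round up to the next whole participant.

n = 139 per group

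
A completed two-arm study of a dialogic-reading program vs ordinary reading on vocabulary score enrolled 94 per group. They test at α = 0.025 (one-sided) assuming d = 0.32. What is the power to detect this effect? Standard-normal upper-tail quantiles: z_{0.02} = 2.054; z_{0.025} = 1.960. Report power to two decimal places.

For two equal groups, power = Φ(d·√(n/2) − z_{α}).
d·√(n/2) = 0.32 × √(94/2) = 0.32 × 6.856 = 2.194.
z_β = 2.194 − 1.960 = 0.234.
Power = Φ(0.234) = 0.592.

power ≈ 0.59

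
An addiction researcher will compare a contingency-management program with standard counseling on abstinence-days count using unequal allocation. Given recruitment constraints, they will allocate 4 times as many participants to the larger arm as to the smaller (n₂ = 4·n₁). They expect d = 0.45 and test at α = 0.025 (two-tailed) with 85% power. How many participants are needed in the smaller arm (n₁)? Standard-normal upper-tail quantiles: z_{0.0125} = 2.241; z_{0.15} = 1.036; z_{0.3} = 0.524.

With allocation ratio k = n₂/n₁ = 4, Var(x̄₁−x̄₂) = σ²(1/n₁ + 1/(k·n₁)) = σ²·(k+1)/(k·n₁).
So n₁ = (1 + 1/k)·((z_{α/2} + z_β)/d)² = 1.250 × (3.277/0.45)².
n₁ = 1.250 × 53.03 = 66.3.
Round up: n₁ = 67, giving n₂ = 4 × 67 = 268.

n₁ = 67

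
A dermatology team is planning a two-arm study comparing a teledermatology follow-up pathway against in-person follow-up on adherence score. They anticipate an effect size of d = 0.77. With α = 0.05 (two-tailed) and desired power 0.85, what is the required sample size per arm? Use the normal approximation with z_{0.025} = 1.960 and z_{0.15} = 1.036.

For two independent groups with equal n: n = 2·((z_{α/2} + z_β) / d)².
z_{α/2} + z_β = 1.960 + 1.036 = 2.996.
n = 2 × (2.996 / 0.77)² = 2 × 3.891² = 2 × 15.14 = 30.3.
Round up to the next whole participant.

n = 31 per group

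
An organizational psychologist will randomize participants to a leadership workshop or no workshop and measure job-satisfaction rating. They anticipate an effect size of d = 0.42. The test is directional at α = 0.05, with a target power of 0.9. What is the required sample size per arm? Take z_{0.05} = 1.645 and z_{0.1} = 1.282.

n = 98 per group

For two independent groups with equal n: n = 2·((z_{α} + z_β) / d)².
z_{α} + z_β = 1.645 + 1.282 = 2.927.
n = 2 × (2.927 / 0.42)² = 2 × 6.969² = 2 × 48.57 = 97.1.
Round up to the next whole participant.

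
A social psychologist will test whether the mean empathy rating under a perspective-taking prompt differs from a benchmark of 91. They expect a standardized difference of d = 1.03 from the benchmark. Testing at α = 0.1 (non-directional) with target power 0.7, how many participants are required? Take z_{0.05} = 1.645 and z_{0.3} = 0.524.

n = 5

For a one-sample test: n = ((z_{α/2} + z_β) / d)².
z_{α/2} + z_β = 1.645 + 0.524 = 2.169.
n = (2.169 / 1.03)² = 2.106² = 4.43.
Round up.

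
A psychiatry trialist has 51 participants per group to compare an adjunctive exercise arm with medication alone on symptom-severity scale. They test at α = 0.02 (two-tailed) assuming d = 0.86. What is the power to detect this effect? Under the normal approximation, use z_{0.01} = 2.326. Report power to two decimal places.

For two equal groups, power = Φ(d·√(n/2) − z_{α/2}).
d·√(n/2) = 0.86 × √(51/2) = 0.86 × 5.050 = 4.343.
z_β = 4.343 − 2.326 = 2.017.
Power = Φ(2.017) = 0.978.

power ≈ 0.98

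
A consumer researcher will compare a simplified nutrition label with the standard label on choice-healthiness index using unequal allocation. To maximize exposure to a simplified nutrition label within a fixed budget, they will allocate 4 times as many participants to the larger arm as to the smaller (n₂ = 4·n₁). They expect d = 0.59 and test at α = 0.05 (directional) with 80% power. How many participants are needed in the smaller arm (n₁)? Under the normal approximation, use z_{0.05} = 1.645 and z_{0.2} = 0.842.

n₁ = 23

With allocation ratio k = n₂/n₁ = 4, Var(x̄₁−x̄₂) = σ²(1/n₁ + 1/(k·n₁)) = σ²·(k+1)/(k·n₁).
So n₁ = (1 + 1/k)·((z_{α} + z_β)/d)² = 1.250 × (2.487/0.59)².
n₁ = 1.250 × 17.77 = 22.2.
Round up: n₁ = 23, giving n₂ = 4 × 23 = 92.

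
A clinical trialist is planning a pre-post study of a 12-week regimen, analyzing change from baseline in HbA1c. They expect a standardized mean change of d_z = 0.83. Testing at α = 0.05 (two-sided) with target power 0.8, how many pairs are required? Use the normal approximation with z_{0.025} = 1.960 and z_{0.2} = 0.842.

For a paired (one-sample on differences) test: n = ((z_{α/2} + z_β) / d)².
z_{α/2} + z_β = 1.960 + 0.842 = 2.802.
n = (2.802 / 0.83)² = 3.376² = 11.40.
Round up.

n = 12 pairs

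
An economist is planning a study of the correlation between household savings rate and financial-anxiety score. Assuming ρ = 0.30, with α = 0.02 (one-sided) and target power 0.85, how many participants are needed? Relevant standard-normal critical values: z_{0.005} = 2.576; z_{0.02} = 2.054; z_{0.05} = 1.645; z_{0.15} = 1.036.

n = 103

Fisher's z: C = ½·ln((1+r)/(1−r)) = ½·ln(1.8571) = 0.3095.
n = ((z_{α} + z_β)/C)² + 3.
(2.054 + 1.036) / 0.3095 = 3.090 / 0.3095 = 9.984.
n = 9.984² + 3 = 99.68 + 3 = 102.7.
Round up.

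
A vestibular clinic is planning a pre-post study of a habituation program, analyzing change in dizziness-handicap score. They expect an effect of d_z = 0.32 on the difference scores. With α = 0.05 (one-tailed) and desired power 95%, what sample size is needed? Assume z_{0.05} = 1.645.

For a paired (one-sample on differences) test: n = ((z_{α} + z_β) / d)².
z_{α} + z_β = 1.645 + 1.645 = 3.290.
n = (3.290 / 0.32)² = 10.281² = 105.70.
Round up.

n = 106 pairs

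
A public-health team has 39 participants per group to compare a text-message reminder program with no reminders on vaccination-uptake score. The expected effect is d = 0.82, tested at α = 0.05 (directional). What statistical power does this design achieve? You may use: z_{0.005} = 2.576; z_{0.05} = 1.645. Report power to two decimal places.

For two equal groups, power = Φ(d·√(n/2) − z_{α}).
d·√(n/2) = 0.82 × √(39/2) = 0.82 × 4.416 = 3.621.
z_β = 3.621 − 1.645 = 1.976.
Power = Φ(1.976) = 0.976.

power ≈ 0.98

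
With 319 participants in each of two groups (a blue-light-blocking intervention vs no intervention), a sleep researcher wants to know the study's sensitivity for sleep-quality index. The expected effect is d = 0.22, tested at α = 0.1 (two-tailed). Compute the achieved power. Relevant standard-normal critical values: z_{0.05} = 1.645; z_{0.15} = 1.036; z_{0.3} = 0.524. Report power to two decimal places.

For two equal groups, power = Φ(d·√(n/2) − z_{α/2}).
d·√(n/2) = 0.22 × √(319/2) = 0.22 × 12.629 = 2.778.
z_β = 2.778 − 1.645 = 1.133.
Power = Φ(1.133) = 0.871.

power ≈ 0.87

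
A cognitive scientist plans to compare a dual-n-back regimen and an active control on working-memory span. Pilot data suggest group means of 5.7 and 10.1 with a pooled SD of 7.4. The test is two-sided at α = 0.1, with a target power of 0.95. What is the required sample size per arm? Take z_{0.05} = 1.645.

n = 62 per group

Cohen's d = |M₁ − M₂| / SD_pooled = |5.7 − 10.1| / 7.4 = 4.4 / 7.4 = 0.595.
For two independent groups with equal n: n = 2·((z_{α/2} + z_β) / d)².
z_{α/2} + z_β = 1.645 + 1.645 = 3.290.
n = 2 × (3.290 / 0.595)² = 2 × 5.529² = 2 × 30.57 = 61.1.
Round up to the next whole participant.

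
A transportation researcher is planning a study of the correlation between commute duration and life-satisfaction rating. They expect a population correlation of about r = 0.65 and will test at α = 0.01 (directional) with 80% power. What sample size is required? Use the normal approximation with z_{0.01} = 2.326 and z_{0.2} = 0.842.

n = 20

Fisher's z: C = ½·ln((1+r)/(1−r)) = ½·ln(4.7143) = 0.7753.
n = ((z_{α} + z_β)/C)² + 3.
(2.326 + 0.842) / 0.7753 = 3.168 / 0.7753 = 4.086.
n = 4.086² + 3 = 16.70 + 3 = 19.7.
Round up.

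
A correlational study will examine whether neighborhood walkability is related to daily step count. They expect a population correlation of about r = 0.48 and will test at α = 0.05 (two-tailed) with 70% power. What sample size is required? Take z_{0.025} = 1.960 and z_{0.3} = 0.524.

n = 26

Fisher's z: C = ½·ln((1+r)/(1−r)) = ½·ln(2.8462) = 0.5230.
n = ((z_{α/2} + z_β)/C)² + 3.
(1.960 + 0.524) / 0.5230 = 2.484 / 0.5230 = 4.750.
n = 4.750² + 3 = 22.56 + 3 = 25.6.
Round up.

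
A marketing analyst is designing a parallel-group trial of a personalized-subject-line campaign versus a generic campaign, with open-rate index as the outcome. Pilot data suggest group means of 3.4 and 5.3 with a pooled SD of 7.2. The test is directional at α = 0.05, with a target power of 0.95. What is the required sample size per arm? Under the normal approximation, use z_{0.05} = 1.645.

Cohen's d = |M₁ − M₂| / SD_pooled = |3.4 − 5.3| / 7.2 = 1.9 / 7.2 = 0.264.
For two independent groups with equal n: n = 2·((z_{α} + z_β) / d)².
z_{α} + z_β = 1.645 + 1.645 = 3.290.
n = 2 × (3.290 / 0.264)² = 2 × 12.462² = 2 × 155.30 = 310.6.
Round up to the next whole participant.

n = 311 per group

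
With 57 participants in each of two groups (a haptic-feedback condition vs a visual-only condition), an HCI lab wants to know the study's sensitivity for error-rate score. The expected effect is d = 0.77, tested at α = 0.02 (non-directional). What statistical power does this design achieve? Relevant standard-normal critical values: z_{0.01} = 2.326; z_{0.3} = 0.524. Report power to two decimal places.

For two equal groups, power = Φ(d·√(n/2) − z_{α/2}).
d·√(n/2) = 0.77 × √(57/2) = 0.77 × 5.339 = 4.111.
z_β = 4.111 − 2.326 = 1.785.
Power = Φ(1.785) = 0.963.

power ≈ 0.96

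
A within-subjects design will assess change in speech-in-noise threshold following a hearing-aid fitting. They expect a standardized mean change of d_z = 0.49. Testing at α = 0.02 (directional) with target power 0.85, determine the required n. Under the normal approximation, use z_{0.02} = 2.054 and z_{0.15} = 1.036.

For a paired (one-sample on differences) test: n = ((z_{α} + z_β) / d)².
z_{α} + z_β = 2.054 + 1.036 = 3.090.
n = (3.090 / 0.49)² = 6.306² = 39.77.
Round up.

n = 40 pairs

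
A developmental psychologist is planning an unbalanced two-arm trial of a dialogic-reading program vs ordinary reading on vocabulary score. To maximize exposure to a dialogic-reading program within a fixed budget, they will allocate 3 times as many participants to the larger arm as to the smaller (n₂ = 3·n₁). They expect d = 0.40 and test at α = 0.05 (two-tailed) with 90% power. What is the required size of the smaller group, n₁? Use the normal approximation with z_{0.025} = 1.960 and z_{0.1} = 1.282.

n₁ = 88

With allocation ratio k = n₂/n₁ = 3, Var(x̄₁−x̄₂) = σ²(1/n₁ + 1/(k·n₁)) = σ²·(k+1)/(k·n₁).
So n₁ = (1 + 1/k)·((z_{α/2} + z_β)/d)² = 1.333 × (3.242/0.40)².
n₁ = 1.333 × 65.69 = 87.6.
Round up: n₁ = 88, giving n₂ = 3 × 88 = 264.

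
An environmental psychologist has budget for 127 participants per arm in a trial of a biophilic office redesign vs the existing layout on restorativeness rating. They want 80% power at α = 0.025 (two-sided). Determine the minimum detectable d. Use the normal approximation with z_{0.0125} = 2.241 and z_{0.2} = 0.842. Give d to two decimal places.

For two independent groups of n = 127 each: d_min = (z_{α/2} + z_β)·√(2/n).
z-sum = 2.241 + 0.842 = 3.083.
d_min = 3.083 × √(2/127) = 3.083 × 0.1255 = 0.387.

d_min ≈ 0.39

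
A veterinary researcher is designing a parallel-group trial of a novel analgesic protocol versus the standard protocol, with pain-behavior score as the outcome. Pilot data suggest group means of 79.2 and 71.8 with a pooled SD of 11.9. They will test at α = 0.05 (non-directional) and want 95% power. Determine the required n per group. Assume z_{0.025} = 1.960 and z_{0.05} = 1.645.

n = 68 per group

Cohen's d = |M₁ − M₂| / SD_pooled = |79.2 − 71.8| / 11.9 = 7.4 / 11.9 = 0.622.
For two independent groups with equal n: n = 2·((z_{α/2} + z_β) / d)².
z_{α/2} + z_β = 1.960 + 1.645 = 3.605.
n = 2 × (3.605 / 0.622)² = 2 × 5.796² = 2 × 33.59 = 67.2.
Round up to the next whole participant.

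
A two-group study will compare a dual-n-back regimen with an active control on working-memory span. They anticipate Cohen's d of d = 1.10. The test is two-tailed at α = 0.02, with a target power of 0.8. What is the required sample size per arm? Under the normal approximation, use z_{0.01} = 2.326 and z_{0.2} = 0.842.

For two independent groups with equal n: n = 2·((z_{α/2} + z_β) / d)².
z_{α/2} + z_β = 2.326 + 0.842 = 3.168.
n = 2 × (3.168 / 1.10)² = 2 × 2.880² = 2 × 8.29 = 16.6.
Round up to the next whole participant.

n = 17 per group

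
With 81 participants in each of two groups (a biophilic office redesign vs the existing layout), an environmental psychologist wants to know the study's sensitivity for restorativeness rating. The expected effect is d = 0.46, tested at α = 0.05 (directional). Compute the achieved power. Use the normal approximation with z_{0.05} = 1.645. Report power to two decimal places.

power ≈ 0.90

For two equal groups, power = Φ(d·√(n/2) − z_{α}).
d·√(n/2) = 0.46 × √(81/2) = 0.46 × 6.364 = 2.927.
z_β = 2.927 − 1.645 = 1.282.
Power = Φ(1.282) = 0.900.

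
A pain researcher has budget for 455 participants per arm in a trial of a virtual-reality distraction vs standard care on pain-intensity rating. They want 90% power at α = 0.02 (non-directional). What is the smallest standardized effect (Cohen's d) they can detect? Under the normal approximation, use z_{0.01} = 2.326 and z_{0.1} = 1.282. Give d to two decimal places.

d_min ≈ 0.24

For two independent groups of n = 455 each: d_min = (z_{α/2} + z_β)·√(2/n).
z-sum = 2.326 + 1.282 = 3.608.
d_min = 3.608 × √(2/455) = 3.608 × 0.0663 = 0.239.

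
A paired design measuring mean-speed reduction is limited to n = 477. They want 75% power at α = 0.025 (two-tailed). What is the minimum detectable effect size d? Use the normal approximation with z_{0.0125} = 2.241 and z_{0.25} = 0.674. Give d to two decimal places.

For a single sample (or paired design) of n = 477: d_min = (z_{α/2} + z_β)/√n.
z-sum = 2.241 + 0.674 = 2.915.
d_min = 2.915 / √477 = 2.915 / 21.840 = 0.133.

d_min ≈ 0.13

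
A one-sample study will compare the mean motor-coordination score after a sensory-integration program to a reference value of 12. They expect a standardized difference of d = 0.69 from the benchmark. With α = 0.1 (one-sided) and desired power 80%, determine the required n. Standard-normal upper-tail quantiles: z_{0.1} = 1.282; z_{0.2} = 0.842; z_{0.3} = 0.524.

For a one-sample test: n = ((z_{α} + z_β) / d)².
z_{α} + z_β = 1.282 + 0.842 = 2.124.
n = (2.124 / 0.69)² = 3.078² = 9.48.
Round up.

n = 10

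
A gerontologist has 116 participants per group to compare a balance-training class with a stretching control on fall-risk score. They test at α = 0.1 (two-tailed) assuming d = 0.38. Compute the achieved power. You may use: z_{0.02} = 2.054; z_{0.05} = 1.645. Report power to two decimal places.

For two equal groups, power = Φ(d·√(n/2) − z_{α/2}).
d·√(n/2) = 0.38 × √(116/2) = 0.38 × 7.616 = 2.894.
z_β = 2.894 − 1.645 = 1.249.
Power = Φ(1.249) = 0.894.

power ≈ 0.89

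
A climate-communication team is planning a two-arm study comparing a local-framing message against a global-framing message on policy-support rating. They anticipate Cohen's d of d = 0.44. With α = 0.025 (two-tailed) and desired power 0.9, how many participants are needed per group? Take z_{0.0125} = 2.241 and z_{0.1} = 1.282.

For two independent groups with equal n: n = 2·((z_{α/2} + z_β) / d)².
z_{α/2} + z_β = 2.241 + 1.282 = 3.523.
n = 2 × (3.523 / 0.44)² = 2 × 8.007² = 2 × 64.11 = 128.2.
Round up to the next whole participant.

n = 129 per group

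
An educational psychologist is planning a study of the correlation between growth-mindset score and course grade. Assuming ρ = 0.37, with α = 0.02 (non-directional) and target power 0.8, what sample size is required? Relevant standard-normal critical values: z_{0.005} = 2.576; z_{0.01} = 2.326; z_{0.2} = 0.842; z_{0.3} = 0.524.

n = 70

Fisher's z: C = ½·ln((1+r)/(1−r)) = ½·ln(2.1746) = 0.3884.
n = ((z_{α/2} + z_β)/C)² + 3.
(2.326 + 0.842) / 0.3884 = 3.168 / 0.3884 = 8.157.
n = 8.157² + 3 = 66.53 + 3 = 69.5.
Round up.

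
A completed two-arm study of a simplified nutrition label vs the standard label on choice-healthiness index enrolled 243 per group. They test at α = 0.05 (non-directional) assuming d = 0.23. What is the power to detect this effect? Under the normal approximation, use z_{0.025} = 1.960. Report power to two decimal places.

For two equal groups, power = Φ(d·√(n/2) − z_{α/2}).
d·√(n/2) = 0.23 × √(243/2) = 0.23 × 11.023 = 2.535.
z_β = 2.535 − 1.960 = 0.575.
Power = Φ(0.575) = 0.717.

power ≈ 0.72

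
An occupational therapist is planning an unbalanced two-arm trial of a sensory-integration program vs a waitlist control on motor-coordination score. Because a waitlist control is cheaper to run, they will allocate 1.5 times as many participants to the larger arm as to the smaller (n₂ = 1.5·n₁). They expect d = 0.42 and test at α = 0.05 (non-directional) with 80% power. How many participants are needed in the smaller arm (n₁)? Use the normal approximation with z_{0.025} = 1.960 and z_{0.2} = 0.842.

With allocation ratio k = n₂/n₁ = 1.5, Var(x̄₁−x̄₂) = σ²(1/n₁ + 1/(k·n₁)) = σ²·(k+1)/(k·n₁).
So n₁ = (1 + 1/k)·((z_{α/2} + z_β)/d)² = 1.667 × (2.802/0.42)².
n₁ = 1.667 × 44.51 = 74.2.
Round up: n₁ = 75, giving n₂ = ⌈1.5 × 75⌉ = ⌈112.5⌉ = 113.

n₁ = 75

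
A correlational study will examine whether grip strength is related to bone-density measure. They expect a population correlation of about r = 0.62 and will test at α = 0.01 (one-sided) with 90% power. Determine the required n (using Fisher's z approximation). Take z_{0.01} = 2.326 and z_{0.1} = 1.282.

n = 28

Fisher's z: C = ½·ln((1+r)/(1−r)) = ½·ln(4.2632) = 0.7250.
n = ((z_{α} + z_β)/C)² + 3.
(2.326 + 1.282) / 0.7250 = 3.608 / 0.7250 = 4.977.
n = 4.977² + 3 = 24.77 + 3 = 27.8.
Round up.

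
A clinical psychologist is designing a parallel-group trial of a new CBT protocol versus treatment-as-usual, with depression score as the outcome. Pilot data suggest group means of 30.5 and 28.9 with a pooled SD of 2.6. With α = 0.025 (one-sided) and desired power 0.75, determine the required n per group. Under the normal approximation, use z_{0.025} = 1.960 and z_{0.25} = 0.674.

n = 37 per group

Cohen's d = |M₁ − M₂| / SD_pooled = |30.5 − 28.9| / 2.6 = 1.6 / 2.6 = 0.615.
For two independent groups with equal n: n = 2·((z_{α} + z_β) / d)².
z_{α} + z_β = 1.960 + 0.674 = 2.634.
n = 2 × (2.634 / 0.615)² = 2 × 4.283² = 2 × 18.34 = 36.7.
Round up to the next whole participant.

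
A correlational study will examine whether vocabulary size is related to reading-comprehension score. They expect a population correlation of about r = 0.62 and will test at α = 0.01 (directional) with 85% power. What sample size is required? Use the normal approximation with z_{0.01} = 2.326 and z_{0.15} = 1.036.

Fisher's z: C = ½·ln((1+r)/(1−r)) = ½·ln(4.2632) = 0.7250.
n = ((z_{α} + z_β)/C)² + 3.
(2.326 + 1.036) / 0.7250 = 3.362 / 0.7250 = 4.637.
n = 4.637² + 3 = 21.50 + 3 = 24.5.
Round up.

n = 25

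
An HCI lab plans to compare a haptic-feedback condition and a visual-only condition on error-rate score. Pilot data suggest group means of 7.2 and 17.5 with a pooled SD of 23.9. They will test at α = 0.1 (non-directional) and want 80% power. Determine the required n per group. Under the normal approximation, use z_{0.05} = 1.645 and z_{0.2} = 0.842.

n = 67 per group

Cohen's d = |M₁ − M₂| / SD_pooled = |7.2 − 17.5| / 23.9 = 10.3 / 23.9 = 0.431.
For two independent groups with equal n: n = 2·((z_{α/2} + z_β) / d)².
z_{α/2} + z_β = 1.645 + 0.842 = 2.487.
n = 2 × (2.487 / 0.431)² = 2 × 5.770² = 2 × 33.30 = 66.6.
Round up to the next whole participant.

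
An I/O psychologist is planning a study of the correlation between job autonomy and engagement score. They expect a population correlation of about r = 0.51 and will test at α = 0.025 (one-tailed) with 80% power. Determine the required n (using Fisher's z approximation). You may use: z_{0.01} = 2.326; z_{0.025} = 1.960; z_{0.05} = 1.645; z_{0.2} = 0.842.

n = 28

Fisher's z: C = ½·ln((1+r)/(1−r)) = ½·ln(3.0816) = 0.5627.
n = ((z_{α} + z_β)/C)² + 3.
(1.960 + 0.842) / 0.5627 = 2.802 / 0.5627 = 4.980.
n = 4.980² + 3 = 24.80 + 3 = 27.8.
Round up.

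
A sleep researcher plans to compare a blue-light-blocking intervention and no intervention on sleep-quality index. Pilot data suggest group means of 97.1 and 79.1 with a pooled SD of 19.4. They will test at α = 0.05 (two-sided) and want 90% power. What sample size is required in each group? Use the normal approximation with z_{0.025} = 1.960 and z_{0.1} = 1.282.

Cohen's d = |M₁ − M₂| / SD_pooled = |97.1 − 79.1| / 19.4 = 18.0 / 19.4 = 0.928.
For two independent groups with equal n: n = 2·((z_{α/2} + z_β) / d)².
z_{α/2} + z_β = 1.960 + 1.282 = 3.242.
n = 2 × (3.242 / 0.928)² = 2 × 3.494² = 2 × 12.20 = 24.4.
Round up to the next whole participant.

n = 25 per group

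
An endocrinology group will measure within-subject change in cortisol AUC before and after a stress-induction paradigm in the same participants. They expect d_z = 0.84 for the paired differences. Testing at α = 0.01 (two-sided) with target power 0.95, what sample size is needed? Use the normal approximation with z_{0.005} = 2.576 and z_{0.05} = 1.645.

n = 26 pairs

For a paired (one-sample on differences) test: n = ((z_{α/2} + z_β) / d)².
z_{α/2} + z_β = 2.576 + 1.645 = 4.221.
n = (4.221 / 0.84)² = 5.025² = 25.25.
Round up.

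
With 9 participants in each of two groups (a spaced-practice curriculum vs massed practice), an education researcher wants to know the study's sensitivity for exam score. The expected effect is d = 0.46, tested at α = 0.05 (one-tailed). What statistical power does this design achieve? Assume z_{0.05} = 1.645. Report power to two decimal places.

For two equal groups, power = Φ(d·√(n/2) − z_{α}).
d·√(n/2) = 0.46 × √(9/2) = 0.46 × 2.121 = 0.976.
z_β = 0.976 − 1.645 = -0.669.
Power = Φ(-0.669) = 0.252.

power ≈ 0.25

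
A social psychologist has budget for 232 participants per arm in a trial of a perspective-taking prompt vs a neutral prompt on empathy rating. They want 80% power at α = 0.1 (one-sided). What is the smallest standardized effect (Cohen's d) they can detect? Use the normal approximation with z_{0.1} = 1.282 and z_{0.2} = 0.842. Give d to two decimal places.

d_min ≈ 0.20

For two independent groups of n = 232 each: d_min = (z_{α} + z_β)·√(2/n).
z-sum = 1.282 + 0.842 = 2.124.
d_min = 2.124 × √(2/232) = 2.124 × 0.0928 = 0.197.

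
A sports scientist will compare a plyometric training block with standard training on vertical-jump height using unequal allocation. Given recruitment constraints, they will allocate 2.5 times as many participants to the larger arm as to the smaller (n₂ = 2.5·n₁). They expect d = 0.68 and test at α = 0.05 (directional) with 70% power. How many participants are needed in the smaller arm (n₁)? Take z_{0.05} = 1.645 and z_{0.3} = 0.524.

n₁ = 15

With allocation ratio k = n₂/n₁ = 2.5, Var(x̄₁−x̄₂) = σ²(1/n₁ + 1/(k·n₁)) = σ²·(k+1)/(k·n₁).
So n₁ = (1 + 1/k)·((z_{α} + z_β)/d)² = 1.400 × (2.169/0.68)².
n₁ = 1.400 × 10.17 = 14.2.
Round up: n₁ = 15, giving n₂ = ⌈2.5 × 15⌉ = ⌈37.5⌉ = 38.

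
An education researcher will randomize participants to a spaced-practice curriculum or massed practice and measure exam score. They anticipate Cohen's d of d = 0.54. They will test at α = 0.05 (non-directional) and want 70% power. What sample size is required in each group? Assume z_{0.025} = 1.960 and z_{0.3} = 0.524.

n = 43 per group

For two independent groups with equal n: n = 2·((z_{α/2} + z_β) / d)².
z_{α/2} + z_β = 1.960 + 0.524 = 2.484.
n = 2 × (2.484 / 0.54)² = 2 × 4.600² = 2 × 21.16 = 42.3.
Round up to the next whole participant.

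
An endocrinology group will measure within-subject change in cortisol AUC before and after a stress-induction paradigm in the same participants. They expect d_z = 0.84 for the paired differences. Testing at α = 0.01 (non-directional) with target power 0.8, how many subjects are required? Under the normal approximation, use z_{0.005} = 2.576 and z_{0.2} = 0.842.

n = 17 pairs

For a paired (one-sample on differences) test: n = ((z_{α/2} + z_β) / d)².
z_{α/2} + z_β = 2.576 + 0.842 = 3.418.
n = (3.418 / 0.84)² = 4.069² = 16.56.
Round up.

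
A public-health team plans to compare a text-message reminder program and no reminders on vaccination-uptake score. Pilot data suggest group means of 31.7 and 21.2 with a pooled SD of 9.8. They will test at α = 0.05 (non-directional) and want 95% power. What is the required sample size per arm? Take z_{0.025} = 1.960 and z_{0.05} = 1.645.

Cohen's d = |M₁ − M₂| / SD_pooled = |31.7 − 21.2| / 9.8 = 10.5 / 9.8 = 1.071.
For two independent groups with equal n: n = 2·((z_{α/2} + z_β) / d)².
z_{α/2} + z_β = 1.960 + 1.645 = 3.605.
n = 2 × (3.605 / 1.071)² = 2 × 3.366² = 2 × 11.33 = 22.7.
Round up to the next whole participant.

n = 23 per group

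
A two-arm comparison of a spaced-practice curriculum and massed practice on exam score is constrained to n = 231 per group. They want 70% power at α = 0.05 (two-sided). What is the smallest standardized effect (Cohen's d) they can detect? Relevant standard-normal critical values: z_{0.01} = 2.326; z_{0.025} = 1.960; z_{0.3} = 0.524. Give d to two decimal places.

For two independent groups of n = 231 each: d_min = (z_{α/2} + z_β)·√(2/n).
z-sum = 1.960 + 0.524 = 2.484.
d_min = 2.484 × √(2/231) = 2.484 × 0.0930 = 0.231.

d_min ≈ 0.23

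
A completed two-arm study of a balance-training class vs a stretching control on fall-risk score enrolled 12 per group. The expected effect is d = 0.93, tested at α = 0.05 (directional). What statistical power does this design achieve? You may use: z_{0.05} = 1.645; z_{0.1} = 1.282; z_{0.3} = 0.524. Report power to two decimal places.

power ≈ 0.74

For two equal groups, power = Φ(d·√(n/2) − z_{α}).
d·√(n/2) = 0.93 × √(12/2) = 0.93 × 2.449 = 2.278.
z_β = 2.278 − 1.645 = 0.633.
Power = Φ(0.633) = 0.737.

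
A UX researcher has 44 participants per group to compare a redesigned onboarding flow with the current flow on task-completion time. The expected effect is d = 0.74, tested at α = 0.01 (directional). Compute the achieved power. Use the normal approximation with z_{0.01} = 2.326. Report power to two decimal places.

For two equal groups, power = Φ(d·√(n/2) − z_{α}).
d·√(n/2) = 0.74 × √(44/2) = 0.74 × 4.690 = 3.471.
z_β = 3.471 − 2.326 = 1.145.
Power = Φ(1.145) = 0.874.

power ≈ 0.87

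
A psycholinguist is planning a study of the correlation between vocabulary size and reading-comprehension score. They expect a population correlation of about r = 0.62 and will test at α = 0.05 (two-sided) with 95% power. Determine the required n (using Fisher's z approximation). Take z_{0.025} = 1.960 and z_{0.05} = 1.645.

n = 28

Fisher's z: C = ½·ln((1+r)/(1−r)) = ½·ln(4.2632) = 0.7250.
n = ((z_{α/2} + z_β)/C)² + 3.
(1.960 + 1.645) / 0.7250 = 3.605 / 0.7250 = 4.972.
n = 4.972² + 3 = 24.72 + 3 = 27.7.
Round up.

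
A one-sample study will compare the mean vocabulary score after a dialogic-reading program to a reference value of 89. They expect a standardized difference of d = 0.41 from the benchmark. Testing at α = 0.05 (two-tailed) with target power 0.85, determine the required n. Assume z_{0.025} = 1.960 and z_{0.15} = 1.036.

n = 54

For a one-sample test: n = ((z_{α/2} + z_β) / d)².
z_{α/2} + z_β = 1.960 + 1.036 = 2.996.
n = (2.996 / 0.41)² = 7.307² = 53.40.
Round up.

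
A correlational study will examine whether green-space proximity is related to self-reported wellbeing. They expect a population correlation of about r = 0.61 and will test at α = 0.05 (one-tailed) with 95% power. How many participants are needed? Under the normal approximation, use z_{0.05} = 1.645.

Fisher's z: C = ½·ln((1+r)/(1−r)) = ½·ln(4.1282) = 0.7089.
n = ((z_{α} + z_β)/C)² + 3.
(1.645 + 1.645) / 0.7089 = 3.290 / 0.7089 = 4.641.
n = 4.641² + 3 = 21.54 + 3 = 24.5.
Round up.

n = 25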